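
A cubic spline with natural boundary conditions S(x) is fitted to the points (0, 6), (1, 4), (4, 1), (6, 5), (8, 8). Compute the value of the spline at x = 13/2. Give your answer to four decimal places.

5.9398

Write m_i for S''(x_i). With h_i = 1, 3, 2, 2 and divided differences Δ_i = -2, -1, 2, 3/2, the continuity of S' gives the tridiagonal system
  1·m_0 + 8·m_1 + 3·m_2 = 6(Δ_1 - Δ_0) = 6
  3·m_1 + 10·m_2 + 2·m_3 = 6(Δ_2 - Δ_1) = 18
  2·m_2 + 8·m_3 + 2·m_4 = 6(Δ_3 - Δ_2) = -3
Natural end conditions: m_0 = m_4 = 0.
Solving the tridiagonal system: m_0 = 0, m_1 = 3/268, m_2 = 132/67, m_3 = -465/536, m_4 = 0.
On [6, 8], S(x) = 5 + 557/268·(x - 6) - 465/1072·(x - 6)² + 155/2144·(x - 6)³.
With (x - 6) = 1/2: S(13/2) = 101879/17152.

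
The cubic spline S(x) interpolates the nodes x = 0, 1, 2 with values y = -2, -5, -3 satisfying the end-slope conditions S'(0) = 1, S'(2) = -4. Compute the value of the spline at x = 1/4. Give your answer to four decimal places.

With σ_i denoting the second derivative at x_i, h_i = 1, 1, and Δ_i = (y_(i+1) − y_i)/h_i = -3, 2:
  1·σ_0 + 4·σ_1 + 1·σ_2 = 6(Δ_1 - Δ_0) = 30
Clamped end conditions give two more equations: 2h_0·σ_0 + h_0·σ_1 = 6(Δ_0 - S'(0)) = -24 and h_1·σ_1 + 2h_1·σ_2 = 6(S'(2) - Δ_1) = -36.
Forward elimination and back-substitution give σ_0 = -22, σ_1 = 20, σ_2 = -28.
On [0, 1], S(x) = -2 + 1·x - 11·x² + 7·x³.
With x = 1/4: S(1/4) = -149/64.

-2.3281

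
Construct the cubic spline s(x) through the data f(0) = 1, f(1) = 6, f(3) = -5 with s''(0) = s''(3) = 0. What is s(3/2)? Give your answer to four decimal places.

With M_i denoting the second derivative at x_i, h_i = 1, 2, and Δ_i = (y_(i+1) − y_i)/h_i = 5, -11/2:
  1·M_0 + 6·M_1 + 2·M_2 = 6(Δ_1 - Δ_0) = -63
Natural end conditions: M_0 = M_2 = 0.
Forward elimination and back-substitution give M_0 = 0, M_1 = -21/2, M_2 = 0.
On [1, 3], s(x) = 6 + 3/2·(x - 1) - 21/4·(x - 1)² + 7/8·(x - 1)³.
With (x - 1) = 1/2: s(3/2) = 355/64.

5.5469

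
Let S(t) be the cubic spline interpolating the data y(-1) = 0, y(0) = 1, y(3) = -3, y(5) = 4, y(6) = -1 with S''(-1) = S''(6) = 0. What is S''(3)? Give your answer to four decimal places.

6.2437

Put σ_i = S'' at the i-th knot. Here h = (1, 3, 2, 1) and Δ = (1, -4/3, 7/2, -5), so the interior equations h_(i-1)·σ_(i-1) + 2(h_(i-1)+h_i)·σ_i + h_i·σ_(i+1) = 6(Δ_i − Δ_(i-1)) read
  1·σ_0 + 8·σ_1 + 3·σ_2 = 6(Δ_1 - Δ_0) = -14
  3·σ_1 + 10·σ_2 + 2·σ_3 = 6(Δ_2 - Δ_1) = 29
  2·σ_2 + 6·σ_3 + 1·σ_4 = 6(Δ_3 - Δ_2) = -51
Natural end conditions: σ_0 = σ_4 = 0.
Forward elimination and back-substitution give σ_0 = 0, σ_1 = -806/197, σ_2 = 1230/197, σ_3 = -4169/394, σ_4 = 0.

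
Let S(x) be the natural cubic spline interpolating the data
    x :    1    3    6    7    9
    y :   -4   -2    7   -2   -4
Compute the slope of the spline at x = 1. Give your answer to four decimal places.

Let σ_i = S''(x_i). Step sizes h_i = 2, 3, 1, 2; slopes of the chords Δ_i = (y_(i+1) - y_i)/h_i = 1, 3, -9, -1.
  2·σ_0 + 10·σ_1 + 3·σ_2 = 6(Δ_1 - Δ_0) = 12
  3·σ_1 + 8·σ_2 + 1·σ_3 = 6(Δ_2 - Δ_1) = -72
  1·σ_2 + 6·σ_3 + 2·σ_4 = 6(Δ_3 - Δ_2) = 48
Natural end conditions: σ_0 = σ_4 = 0.
Forward elimination and back-substitution give σ_0 = 0, σ_1 = 501/104, σ_2 = -627/52, σ_3 = 1041/104, σ_4 = 0.
On [1, 3], S'(x) = b_0 + 2c_0·(x - 1) + 3d_0·(x - 1)² with b_0 = Δ_0 - h_0(2σ_0 + σ_1)/6 = -63/104, c_0 = σ_0/2 = 0, d_0 = (σ_1 - σ_0)/(6h_0) = 167/416. So S'(1) = -63/104.

-0.6058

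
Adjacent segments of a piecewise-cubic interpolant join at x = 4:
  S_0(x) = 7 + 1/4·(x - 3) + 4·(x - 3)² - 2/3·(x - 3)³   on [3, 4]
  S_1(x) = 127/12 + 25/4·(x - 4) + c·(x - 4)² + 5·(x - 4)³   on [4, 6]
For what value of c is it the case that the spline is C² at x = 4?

S_0''(x) = 8 - 4·(x - 3), so S_0''(4) = 4. On the right, S_1''(4) = 2c, so c = 2.

2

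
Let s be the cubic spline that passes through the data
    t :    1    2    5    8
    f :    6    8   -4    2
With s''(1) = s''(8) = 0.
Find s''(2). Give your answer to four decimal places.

-6.2069

Let M_i = s''(x_i). Step sizes h_i = 1, 3, 3; slopes of the chords Δ_i = (y_(i+1) - y_i)/h_i = 2, -4, 2.
  1·M_0 + 8·M_1 + 3·M_2 = 6(Δ_1 - Δ_0) = -36
  3·M_1 + 12·M_2 + 3·M_3 = 6(Δ_2 - Δ_1) = 36
Natural end conditions: M_0 = M_3 = 0.
Solving the tridiagonal system: M_0 = 0, M_1 = -180/29, M_2 = 132/29, M_3 = 0.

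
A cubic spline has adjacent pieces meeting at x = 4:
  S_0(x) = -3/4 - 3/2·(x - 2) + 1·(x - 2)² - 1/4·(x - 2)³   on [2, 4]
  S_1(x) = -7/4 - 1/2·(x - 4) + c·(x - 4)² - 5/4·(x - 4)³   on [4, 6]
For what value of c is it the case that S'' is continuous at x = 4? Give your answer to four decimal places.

S_0''(x) = 2 - 3/2·(x - 2), so S_0''(4) = -1. On the right, S_1''(4) = 2c, so c = -1/2.

-0.5000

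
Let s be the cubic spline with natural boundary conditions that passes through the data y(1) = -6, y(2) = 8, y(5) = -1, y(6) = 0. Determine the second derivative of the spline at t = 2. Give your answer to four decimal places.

With M_i denoting the second derivative at x_i, h_i = 1, 3, 1, and Δ_i = (y_(i+1) − y_i)/h_i = 14, -3, 1:
  1·M_0 + 8·M_1 + 3·M_2 = 6(Δ_1 - Δ_0) = -102
  3·M_1 + 8·M_2 + 1·M_3 = 6(Δ_2 - Δ_1) = 24
Natural end conditions: M_0 = M_3 = 0.
Solving: M_0 = 0, M_1 = -888/55, M_2 = 498/55, M_3 = 0.

-16.1455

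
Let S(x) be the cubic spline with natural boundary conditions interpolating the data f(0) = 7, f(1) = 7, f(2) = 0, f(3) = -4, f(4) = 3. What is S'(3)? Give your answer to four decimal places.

1.7857

Let M_i = S''(x_i). Step sizes h_i = 1, 1, 1, 1; slopes of the chords Δ_i = (y_(i+1) - y_i)/h_i = 0, -7, -4, 7.
  1·M_0 + 4·M_1 + 1·M_2 = 6(Δ_1 - Δ_0) = -42
  1·M_1 + 4·M_2 + 1·M_3 = 6(Δ_2 - Δ_1) = 18
  1·M_2 + 4·M_3 + 1·M_4 = 6(Δ_3 - Δ_2) = 66
Natural end conditions: M_0 = M_4 = 0.
Solving the tridiagonal system: M_0 = 0, M_1 = -159/14, M_2 = 24/7, M_3 = 219/14, M_4 = 0.
On [3, 4], S'(x) = b_3 + 2c_3·(x - 3) + 3d_3·(x - 3)² with b_3 = Δ_3 - h_3(2M_3 + M_4)/6 = 25/14, c_3 = M_3/2 = 219/28, d_3 = (M_4 - M_3)/(6h_3) = -73/28. So S'(3) = 25/14.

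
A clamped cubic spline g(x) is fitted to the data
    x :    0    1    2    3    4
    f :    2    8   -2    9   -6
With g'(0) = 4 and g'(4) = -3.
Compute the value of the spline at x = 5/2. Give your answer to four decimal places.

Write m_i for g''(x_i). With h_i = 1, 1, 1, 1 and divided differences Δ_i = 6, -10, 11, -15, the continuity of g' gives the tridiagonal system
  1·m_0 + 4·m_1 + 1·m_2 = 6(Δ_1 - Δ_0) = -96
  1·m_1 + 4·m_2 + 1·m_3 = 6(Δ_2 - Δ_1) = 126
  1·m_2 + 4·m_3 + 1·m_4 = 6(Δ_3 - Δ_2) = -156
Clamped end conditions give two more equations: 2h_0·m_0 + h_0·m_1 = 6(Δ_0 - g'(0)) = 12 and h_3·m_3 + 2h_3·m_4 = 6(g'(4) - Δ_3) = 72.
Solving the tridiagonal system: m_0 = 821/28, m_1 = -653/14, m_2 = 245/4, m_3 = -1013/14, m_4 = 2021/28.
On [2, 3], g(x) = -2 + 37/14·(x - 2) + 245/8·(x - 2)² - 1247/56·(x - 2)³.
With (x - 2) = 1/2: g(5/2) = 1879/448.

4.1942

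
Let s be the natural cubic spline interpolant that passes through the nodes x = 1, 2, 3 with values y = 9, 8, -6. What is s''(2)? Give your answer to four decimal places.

Let M_i = s''(x_i). Step sizes h_i = 1, 1; slopes of the chords Δ_i = (y_(i+1) - y_i)/h_i = -1, -14.
  1·M_0 + 4·M_1 + 1·M_2 = 6(Δ_1 - Δ_0) = -78
Natural end conditions: M_0 = M_2 = 0.
Hence M_0 = 0, M_1 = -39/2, M_2 = 0.

-19.5000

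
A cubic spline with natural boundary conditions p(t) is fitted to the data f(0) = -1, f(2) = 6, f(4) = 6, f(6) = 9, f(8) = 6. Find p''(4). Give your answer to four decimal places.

2.6786

Write m_i for p''(x_i). With h_i = 2, 2, 2, 2 and divided differences Δ_i = 7/2, 0, 3/2, -3/2, the continuity of p' gives the tridiagonal system
  2·m_0 + 8·m_1 + 2·m_2 = 6(Δ_1 - Δ_0) = -21
  2·m_1 + 8·m_2 + 2·m_3 = 6(Δ_2 - Δ_1) = 9
  2·m_2 + 8·m_3 + 2·m_4 = 6(Δ_3 - Δ_2) = -18
Natural end conditions: m_0 = m_4 = 0.
Solving the tridiagonal system: m_0 = 0, m_1 = -369/112, m_2 = 75/28, m_3 = -327/112, m_4 = 0.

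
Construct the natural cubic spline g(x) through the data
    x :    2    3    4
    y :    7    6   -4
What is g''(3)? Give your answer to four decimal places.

With m_i denoting the second derivative at x_i, h_i = 1, 1, and Δ_i = (y_(i+1) − y_i)/h_i = -1, -10:
  1·m_0 + 4·m_1 + 1·m_2 = 6(Δ_1 - Δ_0) = -54
Natural end conditions: m_0 = m_2 = 0.
Hence m_0 = 0, m_1 = -27/2, m_2 = 0.

-13.5000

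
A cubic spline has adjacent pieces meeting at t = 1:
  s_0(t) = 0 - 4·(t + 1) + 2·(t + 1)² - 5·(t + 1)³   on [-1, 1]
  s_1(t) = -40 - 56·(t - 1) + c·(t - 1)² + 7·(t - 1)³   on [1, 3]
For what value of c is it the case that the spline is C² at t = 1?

-28

s_0''(t) = 4 - 30·(t + 1), so s_0''(1) = -56. On the right, s_1''(1) = 2c, so c = -28.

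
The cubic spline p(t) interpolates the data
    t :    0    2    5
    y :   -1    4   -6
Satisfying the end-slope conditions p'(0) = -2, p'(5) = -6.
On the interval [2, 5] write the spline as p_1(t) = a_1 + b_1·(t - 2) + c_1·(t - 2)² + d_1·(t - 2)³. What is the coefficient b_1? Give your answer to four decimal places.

Put σ_i = p'' at the i-th knot. Here h = (2, 3) and Δ = (5/2, -10/3), so the interior equations h_(i-1)·σ_(i-1) + 2(h_(i-1)+h_i)·σ_i + h_i·σ_(i+1) = 6(Δ_i − Δ_(i-1)) read
  2·σ_0 + 10·σ_1 + 3·σ_2 = 6(Δ_1 - Δ_0) = -35
Clamped end conditions give two more equations: 2h_0·σ_0 + h_0·σ_1 = 6(Δ_0 - p'(0)) = 27 and h_1·σ_1 + 2h_1·σ_2 = 6(p'(5) - Δ_1) = -16.
Hence σ_0 = 189/20, σ_1 = -27/5, σ_2 = 1/30.
On [2, 5], with p_1(t) = a_1 + b_1·(t - 2) + c_1·(t - 2)² + d_1·(t - 2)³: c_1 = σ_1/2 = -27/10, d_1 = (σ_2 - σ_1)/(6h_1) = 163/540, b_1 = Δ_1 - h_1(2σ_1 + σ_2)/6 = 41/20.

2.0500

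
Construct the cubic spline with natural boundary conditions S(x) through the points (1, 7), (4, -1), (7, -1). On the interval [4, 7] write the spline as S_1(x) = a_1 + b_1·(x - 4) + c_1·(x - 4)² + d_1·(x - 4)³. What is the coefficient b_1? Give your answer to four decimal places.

Put M_i = S'' at the i-th knot. Here h = (3, 3) and Δ = (-8/3, 0), so the interior equations h_(i-1)·M_(i-1) + 2(h_(i-1)+h_i)·M_i + h_i·M_(i+1) = 6(Δ_i − Δ_(i-1)) read
  3·M_0 + 12·M_1 + 3·M_2 = 6(Δ_1 - Δ_0) = 16
Natural end conditions: M_0 = M_2 = 0.
Hence M_0 = 0, M_1 = 4/3, M_2 = 0.
On [4, 7], with S_1(x) = a_1 + b_1·(x - 4) + c_1·(x - 4)² + d_1·(x - 4)³: c_1 = M_1/2 = 2/3, d_1 = (M_2 - M_1)/(6h_1) = -2/27, b_1 = Δ_1 - h_1(2M_1 + M_2)/6 = -4/3.

-1.3333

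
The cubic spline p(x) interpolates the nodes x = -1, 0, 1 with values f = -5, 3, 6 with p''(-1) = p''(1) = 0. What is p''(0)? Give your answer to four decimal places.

-7.5000

Put σ_i = p'' at the i-th knot. Here h = (1, 1) and Δ = (8, 3), so the interior equations h_(i-1)·σ_(i-1) + 2(h_(i-1)+h_i)·σ_i + h_i·σ_(i+1) = 6(Δ_i − Δ_(i-1)) read
  1·σ_0 + 4·σ_1 + 1·σ_2 = 6(Δ_1 - Δ_0) = -30
Natural end conditions: σ_0 = σ_2 = 0.
Hence σ_0 = 0, σ_1 = -15/2, σ_2 = 0.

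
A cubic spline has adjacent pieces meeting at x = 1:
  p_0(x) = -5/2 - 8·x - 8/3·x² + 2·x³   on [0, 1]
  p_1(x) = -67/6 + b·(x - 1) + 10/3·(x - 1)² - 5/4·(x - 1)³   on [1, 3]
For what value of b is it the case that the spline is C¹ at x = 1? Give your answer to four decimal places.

p_0'(x) = -8 - 16/3·x + 6·x², so p_0'(1) = -22/3. On the right, p_1'(1) = b, so b = -22/3.

-7.3333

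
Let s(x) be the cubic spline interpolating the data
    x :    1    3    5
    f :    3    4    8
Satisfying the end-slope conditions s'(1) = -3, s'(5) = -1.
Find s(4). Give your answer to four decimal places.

6.9688

Write σ_i for s''(x_i). With h_i = 2, 2 and divided differences Δ_i = 1/2, 2, the continuity of s' gives the tridiagonal system
  2·σ_0 + 8·σ_1 + 2·σ_2 = 6(Δ_1 - Δ_0) = 9
Clamped end conditions give two more equations: 2h_0·σ_0 + h_0·σ_1 = 6(Δ_0 - s'(1)) = 21 and h_1·σ_1 + 2h_1·σ_2 = 6(s'(5) - Δ_1) = -18.
Hence σ_0 = 37/8, σ_1 = 5/4, σ_2 = -41/8.
On [3, 5], s(x) = 4 + 23/8·(x - 3) + 5/8·(x - 3)² - 17/32·(x - 3)³.
With (x - 3) = 1: s(4) = 223/32.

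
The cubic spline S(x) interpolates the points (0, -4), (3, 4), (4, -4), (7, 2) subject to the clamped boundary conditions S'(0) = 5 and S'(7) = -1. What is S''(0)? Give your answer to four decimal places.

Let σ_i = S''(x_i). Step sizes h_i = 3, 1, 3; slopes of the chords Δ_i = (y_(i+1) - y_i)/h_i = 8/3, -8, 2.
  3·σ_0 + 8·σ_1 + 1·σ_2 = 6(Δ_1 - Δ_0) = -64
  1·σ_1 + 8·σ_2 + 3·σ_3 = 6(Δ_2 - Δ_1) = 60
Clamped end conditions give two more equations: 2h_0·σ_0 + h_0·σ_1 = 6(Δ_0 - S'(0)) = -14 and h_2·σ_2 + 2h_2·σ_3 = 6(S'(7) - Δ_2) = -18.
Forward elimination and back-substitution give σ_0 = 494/165, σ_1 = -586/55, σ_2 = 674/55, σ_3 = -502/55.

2.9939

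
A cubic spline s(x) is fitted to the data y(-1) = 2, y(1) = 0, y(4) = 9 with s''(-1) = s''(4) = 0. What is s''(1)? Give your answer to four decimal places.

Put M_i = s'' at the i-th knot. Here h = (2, 3) and Δ = (-1, 3), so the interior equations h_(i-1)·M_(i-1) + 2(h_(i-1)+h_i)·M_i + h_i·M_(i+1) = 6(Δ_i − Δ_(i-1)) read
  2·M_0 + 10·M_1 + 3·M_2 = 6(Δ_1 - Δ_0) = 24
Natural end conditions: M_0 = M_2 = 0.
Hence M_0 = 0, M_1 = 12/5, M_2 = 0.

2.4000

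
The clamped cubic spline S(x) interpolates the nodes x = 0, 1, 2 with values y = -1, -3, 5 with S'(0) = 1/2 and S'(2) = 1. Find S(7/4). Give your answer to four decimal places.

3.8027

Write M_i for S''(x_i). With h_i = 1, 1 and divided differences Δ_i = -2, 8, the continuity of S' gives the tridiagonal system
  1·M_0 + 4·M_1 + 1·M_2 = 6(Δ_1 - Δ_0) = 60
Clamped end conditions give two more equations: 2h_0·M_0 + h_0·M_1 = 6(Δ_0 - S'(0)) = -15 and h_1·M_1 + 2h_1·M_2 = 6(S'(2) - Δ_1) = -42.
Solving the tridiagonal system: M_0 = -89/4, M_1 = 59/2, M_2 = -143/4.
On [1, 2], S(x) = -3 + 33/8·(x - 1) + 59/4·(x - 1)² - 87/8·(x - 1)³.
With (x - 1) = 3/4: S(7/4) = 1947/512.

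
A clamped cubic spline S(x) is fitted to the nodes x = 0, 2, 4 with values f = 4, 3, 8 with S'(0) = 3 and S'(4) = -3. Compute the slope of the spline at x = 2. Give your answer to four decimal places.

1.5000

Write M_i for S''(x_i). With h_i = 2, 2 and divided differences Δ_i = -1/2, 5/2, the continuity of S' gives the tridiagonal system
  2·M_0 + 8·M_1 + 2·M_2 = 6(Δ_1 - Δ_0) = 18
Clamped end conditions give two more equations: 2h_0·M_0 + h_0·M_1 = 6(Δ_0 - S'(0)) = -21 and h_1·M_1 + 2h_1·M_2 = 6(S'(4) - Δ_1) = -33.
Hence M_0 = -9, M_1 = 15/2, M_2 = -12.
On [2, 4], S'(x) = b_1 + 2c_1·(x - 2) + 3d_1·(x - 2)² with b_1 = Δ_1 - h_1(2M_1 + M_2)/6 = 3/2, c_1 = M_1/2 = 15/4, d_1 = (M_2 - M_1)/(6h_1) = -13/8. So S'(2) = 3/2.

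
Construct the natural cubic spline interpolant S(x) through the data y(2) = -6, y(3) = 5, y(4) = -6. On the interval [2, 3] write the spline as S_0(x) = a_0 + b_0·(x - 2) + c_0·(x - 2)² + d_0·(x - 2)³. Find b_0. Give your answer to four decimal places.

With σ_i denoting the second derivative at x_i, h_i = 1, 1, and Δ_i = (y_(i+1) − y_i)/h_i = 11, -11:
  1·σ_0 + 4·σ_1 + 1·σ_2 = 6(Δ_1 - Δ_0) = -132
Natural end conditions: σ_0 = σ_2 = 0.
Hence σ_0 = 0, σ_1 = -33, σ_2 = 0.
On [2, 3], with S_0(x) = a_0 + b_0·(x - 2) + c_0·(x - 2)² + d_0·(x - 2)³: c_0 = σ_0/2 = 0, d_0 = (σ_1 - σ_0)/(6h_0) = -11/2, b_0 = Δ_0 - h_0(2σ_0 + σ_1)/6 = 33/2.

16.5000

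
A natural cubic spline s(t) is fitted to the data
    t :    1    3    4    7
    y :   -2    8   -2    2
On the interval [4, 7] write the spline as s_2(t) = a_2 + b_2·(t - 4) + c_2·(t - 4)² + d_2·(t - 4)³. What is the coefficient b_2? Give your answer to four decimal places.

Let σ_i = s''(x_i). Step sizes h_i = 2, 1, 3; slopes of the chords Δ_i = (y_(i+1) - y_i)/h_i = 5, -10, 4/3.
  2·σ_0 + 6·σ_1 + 1·σ_2 = 6(Δ_1 - Δ_0) = -90
  1·σ_1 + 8·σ_2 + 3·σ_3 = 6(Δ_2 - Δ_1) = 68
Natural end conditions: σ_0 = σ_3 = 0.
Hence σ_0 = 0, σ_1 = -788/47, σ_2 = 498/47, σ_3 = 0.
On [4, 7], with s_2(t) = a_2 + b_2·(t - 4) + c_2·(t - 4)² + d_2·(t - 4)³: c_2 = σ_2/2 = 249/47, d_2 = (σ_3 - σ_2)/(6h_2) = -83/141, b_2 = Δ_2 - h_2(2σ_2 + σ_3)/6 = -1306/141.

-9.2624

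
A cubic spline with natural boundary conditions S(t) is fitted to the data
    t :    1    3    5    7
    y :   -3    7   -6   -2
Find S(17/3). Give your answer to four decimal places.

Write M_i for S''(x_i). With h_i = 2, 2, 2 and divided differences Δ_i = 5, -13/2, 2, the continuity of S' gives the tridiagonal system
  2·M_0 + 8·M_1 + 2·M_2 = 6(Δ_1 - Δ_0) = -69
  2·M_1 + 8·M_2 + 2·M_3 = 6(Δ_2 - Δ_1) = 51
Natural end conditions: M_0 = M_3 = 0.
Hence M_0 = 0, M_1 = -109/10, M_2 = 91/10, M_3 = 0.
On [5, 7], S(t) = -6 - 61/15·(t - 5) + 91/20·(t - 5)² - 91/120·(t - 5)³.
With (t - 5) = 2/3: S(17/3) = -560/81.

-6.9136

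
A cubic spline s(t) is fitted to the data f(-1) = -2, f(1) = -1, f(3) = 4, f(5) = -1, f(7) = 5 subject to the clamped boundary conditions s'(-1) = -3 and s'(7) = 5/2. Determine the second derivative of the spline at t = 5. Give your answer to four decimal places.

Put M_i = s'' at the i-th knot. Here h = (2, 2, 2, 2) and Δ = (1/2, 5/2, -5/2, 3), so the interior equations h_(i-1)·M_(i-1) + 2(h_(i-1)+h_i)·M_i + h_i·M_(i+1) = 6(Δ_i − Δ_(i-1)) read
  2·M_0 + 8·M_1 + 2·M_2 = 6(Δ_1 - Δ_0) = 12
  2·M_1 + 8·M_2 + 2·M_3 = 6(Δ_2 - Δ_1) = -30
  2·M_2 + 8·M_3 + 2·M_4 = 6(Δ_3 - Δ_2) = 33
Clamped end conditions give two more equations: 2h_0·M_0 + h_0·M_1 = 6(Δ_0 - s'(-1)) = 21 and h_3·M_3 + 2h_3·M_4 = 6(s'(7) - Δ_3) = -3.
Forward elimination and back-substitution give M_0 = 241/56, M_1 = 53/28, M_2 = -47/8, M_3 = 185/28, M_4 = -227/56.

6.6071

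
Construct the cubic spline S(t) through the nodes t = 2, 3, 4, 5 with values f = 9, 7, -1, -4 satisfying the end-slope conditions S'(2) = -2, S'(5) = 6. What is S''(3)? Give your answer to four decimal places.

-11.4667

Write σ_i for S''(x_i). With h_i = 1, 1, 1 and divided differences Δ_i = -2, -8, -3, the continuity of S' gives the tridiagonal system
  1·σ_0 + 4·σ_1 + 1·σ_2 = 6(Δ_1 - Δ_0) = -36
  1·σ_1 + 4·σ_2 + 1·σ_3 = 6(Δ_2 - Δ_1) = 30
Clamped end conditions give two more equations: 2h_0·σ_0 + h_0·σ_1 = 6(Δ_0 - S'(2)) = 0 and h_2·σ_2 + 2h_2·σ_3 = 6(S'(5) - Δ_2) = 54.
Solving the tridiagonal system: σ_0 = 86/15, σ_1 = -172/15, σ_2 = 62/15, σ_3 = 374/15.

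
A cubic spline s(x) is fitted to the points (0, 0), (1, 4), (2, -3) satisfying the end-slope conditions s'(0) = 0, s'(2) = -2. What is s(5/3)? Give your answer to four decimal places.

-1.0185

Put M_i = s'' at the i-th knot. Here h = (1, 1) and Δ = (4, -7), so the interior equations h_(i-1)·M_(i-1) + 2(h_(i-1)+h_i)·M_i + h_i·M_(i+1) = 6(Δ_i − Δ_(i-1)) read
  1·M_0 + 4·M_1 + 1·M_2 = 6(Δ_1 - Δ_0) = -66
Clamped end conditions give two more equations: 2h_0·M_0 + h_0·M_1 = 6(Δ_0 - s'(0)) = 24 and h_1·M_1 + 2h_1·M_2 = 6(s'(2) - Δ_1) = 30.
Hence M_0 = 55/2, M_1 = -31, M_2 = 61/2.
On [1, 2], s(x) = 4 - 7/4·(x - 1) - 31/2·(x - 1)² + 41/4·(x - 1)³.
With (x - 1) = 2/3: s(5/3) = -55/54.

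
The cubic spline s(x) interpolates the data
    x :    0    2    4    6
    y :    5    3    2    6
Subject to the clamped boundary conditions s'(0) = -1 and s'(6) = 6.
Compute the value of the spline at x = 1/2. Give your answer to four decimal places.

Write m_i for s''(x_i). With h_i = 2, 2, 2 and divided differences Δ_i = -1, -1/2, 2, the continuity of s' gives the tridiagonal system
  2·m_0 + 8·m_1 + 2·m_2 = 6(Δ_1 - Δ_0) = 3
  2·m_1 + 8·m_2 + 2·m_3 = 6(Δ_2 - Δ_1) = 15
Clamped end conditions give two more equations: 2h_0·m_0 + h_0·m_1 = 6(Δ_0 - s'(0)) = 0 and h_2·m_2 + 2h_2·m_3 = 6(s'(6) - Δ_2) = 24.
Solving the tridiagonal system: m_0 = -1/6, m_1 = 1/3, m_2 = 1/3, m_3 = 35/6.
On [0, 2], s(x) = 5 - 1·x - 1/12·x² + 1/24·x³.
With x = 1/2: s(1/2) = 287/64.

4.4844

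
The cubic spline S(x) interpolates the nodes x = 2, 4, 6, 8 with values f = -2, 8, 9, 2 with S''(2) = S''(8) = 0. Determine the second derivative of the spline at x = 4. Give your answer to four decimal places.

-2.8000

Put m_i = S'' at the i-th knot. Here h = (2, 2, 2) and Δ = (5, 1/2, -7/2), so the interior equations h_(i-1)·m_(i-1) + 2(h_(i-1)+h_i)·m_i + h_i·m_(i+1) = 6(Δ_i − Δ_(i-1)) read
  2·m_0 + 8·m_1 + 2·m_2 = 6(Δ_1 - Δ_0) = -27
  2·m_1 + 8·m_2 + 2·m_3 = 6(Δ_2 - Δ_1) = -24
Natural end conditions: m_0 = m_3 = 0.
Forward elimination and back-substitution give m_0 = 0, m_1 = -14/5, m_2 = -23/10, m_3 = 0.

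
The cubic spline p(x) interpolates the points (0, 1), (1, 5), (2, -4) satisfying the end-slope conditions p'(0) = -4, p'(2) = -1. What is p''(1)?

Put M_i = p'' at the i-th knot. Here h = (1, 1) and Δ = (4, -9), so the interior equations h_(i-1)·M_(i-1) + 2(h_(i-1)+h_i)·M_i + h_i·M_(i+1) = 6(Δ_i − Δ_(i-1)) read
  1·M_0 + 4·M_1 + 1·M_2 = 6(Δ_1 - Δ_0) = -78
Clamped end conditions give two more equations: 2h_0·M_0 + h_0·M_1 = 6(Δ_0 - p'(0)) = 48 and h_1·M_1 + 2h_1·M_2 = 6(p'(2) - Δ_1) = 48.
Solving: M_0 = 45, M_1 = -42, M_2 = 45.

-42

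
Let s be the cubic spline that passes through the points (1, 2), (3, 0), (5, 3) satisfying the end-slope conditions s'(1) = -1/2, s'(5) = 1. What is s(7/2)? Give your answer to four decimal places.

0.4453

Put σ_i = s'' at the i-th knot. Here h = (2, 2) and Δ = (-1, 3/2), so the interior equations h_(i-1)·σ_(i-1) + 2(h_(i-1)+h_i)·σ_i + h_i·σ_(i+1) = 6(Δ_i − Δ_(i-1)) read
  2·σ_0 + 8·σ_1 + 2·σ_2 = 6(Δ_1 - Δ_0) = 15
Clamped end conditions give two more equations: 2h_0·σ_0 + h_0·σ_1 = 6(Δ_0 - s'(1)) = -3 and h_1·σ_1 + 2h_1·σ_2 = 6(s'(5) - Δ_1) = -3.
Forward elimination and back-substitution give σ_0 = -9/4, σ_1 = 3, σ_2 = -9/4.
On [3, 5], s(t) = 0 + 1/4·(t - 3) + 3/2·(t - 3)² - 7/16·(t - 3)³.
With (t - 3) = 1/2: s(7/2) = 57/128.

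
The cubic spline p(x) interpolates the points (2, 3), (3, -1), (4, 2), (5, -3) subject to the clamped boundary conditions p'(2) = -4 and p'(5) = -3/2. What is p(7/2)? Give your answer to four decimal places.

With M_i denoting the second derivative at x_i, h_i = 1, 1, 1, and Δ_i = (y_(i+1) − y_i)/h_i = -4, 3, -5:
  1·M_0 + 4·M_1 + 1·M_2 = 6(Δ_1 - Δ_0) = 42
  1·M_1 + 4·M_2 + 1·M_3 = 6(Δ_2 - Δ_1) = -48
Clamped end conditions give two more equations: 2h_0·M_0 + h_0·M_1 = 6(Δ_0 - p'(2)) = 0 and h_2·M_2 + 2h_2·M_3 = 6(p'(5) - Δ_2) = 21.
Forward elimination and back-substitution give M_0 = -137/15, M_1 = 274/15, M_2 = -329/15, M_3 = 322/15.
On [3, 4], p(x) = -1 + 17/30·(x - 3) + 137/15·(x - 3)² - 67/10·(x - 3)³.
With (x - 3) = 1/2: p(7/2) = 35/48.

0.7292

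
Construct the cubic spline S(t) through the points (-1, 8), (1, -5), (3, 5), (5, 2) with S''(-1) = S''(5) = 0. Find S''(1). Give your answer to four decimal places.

Write M_i for S''(x_i). With h_i = 2, 2, 2 and divided differences Δ_i = -13/2, 5, -3/2, the continuity of S' gives the tridiagonal system
  2·M_0 + 8·M_1 + 2·M_2 = 6(Δ_1 - Δ_0) = 69
  2·M_1 + 8·M_2 + 2·M_3 = 6(Δ_2 - Δ_1) = -39
Natural end conditions: M_0 = M_3 = 0.
Hence M_0 = 0, M_1 = 21/2, M_2 = -15/2, M_3 = 0.

10.5000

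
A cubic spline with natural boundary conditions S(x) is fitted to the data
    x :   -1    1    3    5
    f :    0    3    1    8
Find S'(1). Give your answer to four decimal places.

Write M_i for S''(x_i). With h_i = 2, 2, 2 and divided differences Δ_i = 3/2, -1, 7/2, the continuity of S' gives the tridiagonal system
  2·M_0 + 8·M_1 + 2·M_2 = 6(Δ_1 - Δ_0) = -15
  2·M_1 + 8·M_2 + 2·M_3 = 6(Δ_2 - Δ_1) = 27
Natural end conditions: M_0 = M_3 = 0.
Hence M_0 = 0, M_1 = -29/10, M_2 = 41/10, M_3 = 0.
On [1, 3], S'(x) = b_1 + 2c_1·(x - 1) + 3d_1·(x - 1)² with b_1 = Δ_1 - h_1(2M_1 + M_2)/6 = -13/30, c_1 = M_1/2 = -29/20, d_1 = (M_2 - M_1)/(6h_1) = 7/12. So S'(1) = -13/30.

-0.4333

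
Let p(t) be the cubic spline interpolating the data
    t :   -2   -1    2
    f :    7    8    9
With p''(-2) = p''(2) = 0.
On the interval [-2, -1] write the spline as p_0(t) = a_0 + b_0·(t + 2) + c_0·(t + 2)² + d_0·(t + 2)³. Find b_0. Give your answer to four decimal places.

1.0833

With m_i denoting the second derivative at x_i, h_i = 1, 3, and Δ_i = (y_(i+1) − y_i)/h_i = 1, 1/3:
  1·m_0 + 8·m_1 + 3·m_2 = 6(Δ_1 - Δ_0) = -4
Natural end conditions: m_0 = m_2 = 0.
Hence m_0 = 0, m_1 = -1/2, m_2 = 0.
On [-2, -1], with p_0(t) = a_0 + b_0·(t + 2) + c_0·(t + 2)² + d_0·(t + 2)³: c_0 = m_0/2 = 0, d_0 = (m_1 - m_0)/(6h_0) = -1/12, b_0 = Δ_0 - h_0(2m_0 + m_1)/6 = 13/12.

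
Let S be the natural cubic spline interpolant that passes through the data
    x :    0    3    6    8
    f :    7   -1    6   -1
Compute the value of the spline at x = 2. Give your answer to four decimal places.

-0.3604

Put M_i = S'' at the i-th knot. Here h = (3, 3, 2) and Δ = (-8/3, 7/3, -7/2), so the interior equations h_(i-1)·M_(i-1) + 2(h_(i-1)+h_i)·M_i + h_i·M_(i+1) = 6(Δ_i − Δ_(i-1)) read
  3·M_0 + 12·M_1 + 3·M_2 = 6(Δ_1 - Δ_0) = 30
  3·M_1 + 10·M_2 + 2·M_3 = 6(Δ_2 - Δ_1) = -35
Natural end conditions: M_0 = M_3 = 0.
Hence M_0 = 0, M_1 = 135/37, M_2 = -170/37, M_3 = 0.
On [0, 3], S(x) = 7 - 997/222·x + 0·x² + 15/74·x³.
With x = 2: S(2) = -40/111.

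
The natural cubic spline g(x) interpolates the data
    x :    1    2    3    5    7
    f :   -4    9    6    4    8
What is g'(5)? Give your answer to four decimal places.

1.5000

With σ_i denoting the second derivative at x_i, h_i = 1, 1, 2, 2, and Δ_i = (y_(i+1) − y_i)/h_i = 13, -3, -1, 2:
  1·σ_0 + 4·σ_1 + 1·σ_2 = 6(Δ_1 - Δ_0) = -96
  1·σ_1 + 6·σ_2 + 2·σ_3 = 6(Δ_2 - Δ_1) = 12
  2·σ_2 + 8·σ_3 + 2·σ_4 = 6(Δ_3 - Δ_2) = 18
Natural end conditions: σ_0 = σ_4 = 0.
Hence σ_0 = 0, σ_1 = -51/2, σ_2 = 6, σ_3 = 3/4, σ_4 = 0.
On [5, 7], g'(x) = b_3 + 2c_3·(x - 5) + 3d_3·(x - 5)² with b_3 = Δ_3 - h_3(2σ_3 + σ_4)/6 = 3/2, c_3 = σ_3/2 = 3/8, d_3 = (σ_4 - σ_3)/(6h_3) = -1/16. So g'(5) = 3/2.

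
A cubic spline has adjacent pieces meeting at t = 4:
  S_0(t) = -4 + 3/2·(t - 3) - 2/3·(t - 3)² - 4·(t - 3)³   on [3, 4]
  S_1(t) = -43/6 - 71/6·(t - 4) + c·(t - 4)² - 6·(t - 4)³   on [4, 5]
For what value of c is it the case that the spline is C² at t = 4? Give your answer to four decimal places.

-12.6667

S_0''(t) = -4/3 - 24·(t - 3), so S_0''(4) = -76/3. On the right, S_1''(4) = 2c, so c = -38/3.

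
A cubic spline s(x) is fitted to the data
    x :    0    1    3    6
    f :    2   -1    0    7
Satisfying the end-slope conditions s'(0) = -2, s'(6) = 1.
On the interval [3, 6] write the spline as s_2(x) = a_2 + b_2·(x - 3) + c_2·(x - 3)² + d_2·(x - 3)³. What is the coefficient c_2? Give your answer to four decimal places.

0.4035

Put M_i = s'' at the i-th knot. Here h = (1, 2, 3) and Δ = (-3, 1/2, 7/3), so the interior equations h_(i-1)·M_(i-1) + 2(h_(i-1)+h_i)·M_i + h_i·M_(i+1) = 6(Δ_i − Δ_(i-1)) read
  1·M_0 + 6·M_1 + 2·M_2 = 6(Δ_1 - Δ_0) = 21
  2·M_1 + 10·M_2 + 3·M_3 = 6(Δ_2 - Δ_1) = 11
Clamped end conditions give two more equations: 2h_0·M_0 + h_0·M_1 = 6(Δ_0 - s'(0)) = -6 and h_2·M_2 + 2h_2·M_3 = 6(s'(6) - Δ_2) = -8.
Solving the tridiagonal system: M_0 = -287/57, M_1 = 232/57, M_2 = 46/57, M_3 = -33/19.
On [3, 6], with s_2(x) = a_2 + b_2·(x - 3) + c_2·(x - 3)² + d_2·(x - 3)³: c_2 = M_2/2 = 23/57, d_2 = (M_3 - M_2)/(6h_2) = -145/1026, b_2 = Δ_2 - h_2(2M_2 + M_3)/6 = 91/38.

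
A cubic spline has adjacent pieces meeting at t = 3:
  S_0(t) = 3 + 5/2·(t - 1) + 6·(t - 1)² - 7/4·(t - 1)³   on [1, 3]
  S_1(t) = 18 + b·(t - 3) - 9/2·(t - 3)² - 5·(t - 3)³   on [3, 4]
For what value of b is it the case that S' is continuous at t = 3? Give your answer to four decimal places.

5.5000

S_0'(t) = 5/2 + 12·(t - 1) - 21/4·(t - 1)², so S_0'(3) = 11/2. On the right, S_1'(3) = b, so b = 11/2.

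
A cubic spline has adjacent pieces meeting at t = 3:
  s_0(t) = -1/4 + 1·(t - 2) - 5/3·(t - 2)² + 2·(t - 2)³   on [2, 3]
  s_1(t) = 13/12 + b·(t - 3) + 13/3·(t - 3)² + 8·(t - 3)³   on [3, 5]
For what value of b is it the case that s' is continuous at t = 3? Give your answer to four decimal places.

s_0'(t) = 1 - 10/3·(t - 2) + 6·(t - 2)², so s_0'(3) = 11/3. On the right, s_1'(3) = b, so b = 11/3.

3.6667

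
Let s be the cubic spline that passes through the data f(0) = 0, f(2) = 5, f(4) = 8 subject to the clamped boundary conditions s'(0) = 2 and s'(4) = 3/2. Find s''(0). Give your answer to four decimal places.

Write σ_i for s''(x_i). With h_i = 2, 2 and divided differences Δ_i = 5/2, 3/2, the continuity of s' gives the tridiagonal system
  2·σ_0 + 8·σ_1 + 2·σ_2 = 6(Δ_1 - Δ_0) = -6
Clamped end conditions give two more equations: 2h_0·σ_0 + h_0·σ_1 = 6(Δ_0 - s'(0)) = 3 and h_1·σ_1 + 2h_1·σ_2 = 6(s'(4) - Δ_1) = 0.
Forward elimination and back-substitution give σ_0 = 11/8, σ_1 = -5/4, σ_2 = 5/8.

1.3750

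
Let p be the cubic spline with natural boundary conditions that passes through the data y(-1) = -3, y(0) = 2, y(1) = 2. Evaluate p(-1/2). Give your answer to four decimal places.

-0.0313

Put M_i = p'' at the i-th knot. Here h = (1, 1) and Δ = (5, 0), so the interior equations h_(i-1)·M_(i-1) + 2(h_(i-1)+h_i)·M_i + h_i·M_(i+1) = 6(Δ_i − Δ_(i-1)) read
  1·M_0 + 4·M_1 + 1·M_2 = 6(Δ_1 - Δ_0) = -30
Natural end conditions: M_0 = M_2 = 0.
Solving: M_0 = 0, M_1 = -15/2, M_2 = 0.
On [-1, 0], p(t) = -3 + 25/4·(t + 1) + 0·(t + 1)² - 5/4·(t + 1)³.
With (t + 1) = 1/2: p(-1/2) = -1/32.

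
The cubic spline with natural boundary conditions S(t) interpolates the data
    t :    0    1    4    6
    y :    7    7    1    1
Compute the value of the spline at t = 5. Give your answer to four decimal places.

0.5352

Put M_i = S'' at the i-th knot. Here h = (1, 3, 2) and Δ = (0, -2, 0), so the interior equations h_(i-1)·M_(i-1) + 2(h_(i-1)+h_i)·M_i + h_i·M_(i+1) = 6(Δ_i − Δ_(i-1)) read
  1·M_0 + 8·M_1 + 3·M_2 = 6(Δ_1 - Δ_0) = -12
  3·M_1 + 10·M_2 + 2·M_3 = 6(Δ_2 - Δ_1) = 12
Natural end conditions: M_0 = M_3 = 0.
Solving: M_0 = 0, M_1 = -156/71, M_2 = 132/71, M_3 = 0.
On [4, 6], S(t) = 1 - 88/71·(t - 4) + 66/71·(t - 4)² - 11/71·(t - 4)³.
With (t - 4) = 1: S(5) = 38/71.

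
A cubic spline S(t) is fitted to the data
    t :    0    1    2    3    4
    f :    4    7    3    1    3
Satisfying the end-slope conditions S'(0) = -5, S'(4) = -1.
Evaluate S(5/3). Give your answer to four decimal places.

Let M_i = S''(x_i). Step sizes h_i = 1, 1, 1, 1; slopes of the chords Δ_i = (y_(i+1) - y_i)/h_i = 3, -4, -2, 2.
  1·M_0 + 4·M_1 + 1·M_2 = 6(Δ_1 - Δ_0) = -42
  1·M_1 + 4·M_2 + 1·M_3 = 6(Δ_2 - Δ_1) = 12
  1·M_2 + 4·M_3 + 1·M_4 = 6(Δ_3 - Δ_2) = 24
Clamped end conditions give two more equations: 2h_0·M_0 + h_0·M_1 = 6(Δ_0 - S'(0)) = 48 and h_3·M_3 + 2h_3·M_4 = 6(S'(4) - Δ_3) = -18.
Solving: M_0 = 961/28, M_1 = -289/14, M_2 = 25/4, M_3 = 107/14, M_4 = -359/28.
On [1, 2], S(t) = 7 + 103/56·(t - 1) - 289/28·(t - 1)² + 251/56·(t - 1)³.
With (t - 1) = 2/3: S(5/3) = 3755/756.

4.9669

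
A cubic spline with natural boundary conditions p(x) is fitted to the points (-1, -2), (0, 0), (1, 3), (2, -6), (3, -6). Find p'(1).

-4

Put σ_i = p'' at the i-th knot. Here h = (1, 1, 1, 1) and Δ = (2, 3, -9, 0), so the interior equations h_(i-1)·σ_(i-1) + 2(h_(i-1)+h_i)·σ_i + h_i·σ_(i+1) = 6(Δ_i − Δ_(i-1)) read
  1·σ_0 + 4·σ_1 + 1·σ_2 = 6(Δ_1 - Δ_0) = 6
  1·σ_1 + 4·σ_2 + 1·σ_3 = 6(Δ_2 - Δ_1) = -72
  1·σ_2 + 4·σ_3 + 1·σ_4 = 6(Δ_3 - Δ_2) = 54
Natural end conditions: σ_0 = σ_4 = 0.
Forward elimination and back-substitution give σ_0 = 0, σ_1 = 54/7, σ_2 = -174/7, σ_3 = 138/7, σ_4 = 0.
On [1, 2], p'(x) = b_2 + 2c_2·(x - 1) + 3d_2·(x - 1)² with b_2 = Δ_2 - h_2(2σ_2 + σ_3)/6 = -4, c_2 = σ_2/2 = -87/7, d_2 = (σ_3 - σ_2)/(6h_2) = 52/7. So p'(1) = -4.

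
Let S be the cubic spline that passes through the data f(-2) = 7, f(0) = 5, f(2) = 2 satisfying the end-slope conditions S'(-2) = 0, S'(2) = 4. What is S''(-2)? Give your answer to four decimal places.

-0.1250

Put M_i = S'' at the i-th knot. Here h = (2, 2) and Δ = (-1, -3/2), so the interior equations h_(i-1)·M_(i-1) + 2(h_(i-1)+h_i)·M_i + h_i·M_(i+1) = 6(Δ_i − Δ_(i-1)) read
  2·M_0 + 8·M_1 + 2·M_2 = 6(Δ_1 - Δ_0) = -3
Clamped end conditions give two more equations: 2h_0·M_0 + h_0·M_1 = 6(Δ_0 - S'(-2)) = -6 and h_1·M_1 + 2h_1·M_2 = 6(S'(2) - Δ_1) = 33.
Forward elimination and back-substitution give M_0 = -1/8, M_1 = -11/4, M_2 = 77/8.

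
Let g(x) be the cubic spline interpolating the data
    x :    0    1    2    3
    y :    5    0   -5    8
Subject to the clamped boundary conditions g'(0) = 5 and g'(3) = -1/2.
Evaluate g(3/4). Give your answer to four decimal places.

Write M_i for g''(x_i). With h_i = 1, 1, 1 and divided differences Δ_i = -5, -5, 13, the continuity of g' gives the tridiagonal system
  1·M_0 + 4·M_1 + 1·M_2 = 6(Δ_1 - Δ_0) = 0
  1·M_1 + 4·M_2 + 1·M_3 = 6(Δ_2 - Δ_1) = 108
Clamped end conditions give two more equations: 2h_0·M_0 + h_0·M_1 = 6(Δ_0 - g'(0)) = -60 and h_2·M_2 + 2h_2·M_3 = 6(g'(3) - Δ_2) = -81.
Solving: M_0 = -421/15, M_1 = -58/15, M_2 = 653/15, M_3 = -934/15.
On [0, 1], g(x) = 5 + 5·x - 421/30·x² + 121/30·x³.
With x = 3/4: g(3/4) = 1637/640.

2.5578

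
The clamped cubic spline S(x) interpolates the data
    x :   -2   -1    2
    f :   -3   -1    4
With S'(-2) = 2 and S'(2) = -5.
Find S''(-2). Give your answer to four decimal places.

Let M_i = S''(x_i). Step sizes h_i = 1, 3; slopes of the chords Δ_i = (y_(i+1) - y_i)/h_i = 2, 5/3.
  1·M_0 + 8·M_1 + 3·M_2 = 6(Δ_1 - Δ_0) = -2
Clamped end conditions give two more equations: 2h_0·M_0 + h_0·M_1 = 6(Δ_0 - S'(-2)) = 0 and h_1·M_1 + 2h_1·M_2 = 6(S'(2) - Δ_1) = -40.
Solving the tridiagonal system: M_0 = -3/2, M_1 = 3, M_2 = -49/6.

-1.5000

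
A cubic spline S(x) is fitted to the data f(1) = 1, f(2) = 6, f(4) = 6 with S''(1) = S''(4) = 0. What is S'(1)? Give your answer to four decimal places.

Let m_i = S''(x_i). Step sizes h_i = 1, 2; slopes of the chords Δ_i = (y_(i+1) - y_i)/h_i = 5, 0.
  1·m_0 + 6·m_1 + 2·m_2 = 6(Δ_1 - Δ_0) = -30
Natural end conditions: m_0 = m_2 = 0.
Solving: m_0 = 0, m_1 = -5, m_2 = 0.
On [1, 2], S'(x) = b_0 + 2c_0·(x - 1) + 3d_0·(x - 1)² with b_0 = Δ_0 - h_0(2m_0 + m_1)/6 = 35/6, c_0 = m_0/2 = 0, d_0 = (m_1 - m_0)/(6h_0) = -5/6. So S'(1) = 35/6.

5.8333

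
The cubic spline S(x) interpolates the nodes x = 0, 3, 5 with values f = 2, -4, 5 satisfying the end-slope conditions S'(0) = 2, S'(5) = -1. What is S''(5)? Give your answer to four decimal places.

-12.7500

Write σ_i for S''(x_i). With h_i = 3, 2 and divided differences Δ_i = -2, 9/2, the continuity of S' gives the tridiagonal system
  3·σ_0 + 10·σ_1 + 2·σ_2 = 6(Δ_1 - Δ_0) = 39
Clamped end conditions give two more equations: 2h_0·σ_0 + h_0·σ_1 = 6(Δ_0 - S'(0)) = -24 and h_1·σ_1 + 2h_1·σ_2 = 6(S'(5) - Δ_1) = -33.
Solving the tridiagonal system: σ_0 = -17/2, σ_1 = 9, σ_2 = -51/4.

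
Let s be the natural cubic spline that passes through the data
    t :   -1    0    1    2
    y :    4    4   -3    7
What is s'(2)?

15

Write σ_i for s''(x_i). With h_i = 1, 1, 1 and divided differences Δ_i = 0, -7, 10, the continuity of s' gives the tridiagonal system
  1·σ_0 + 4·σ_1 + 1·σ_2 = 6(Δ_1 - Δ_0) = -42
  1·σ_1 + 4·σ_2 + 1·σ_3 = 6(Δ_2 - Δ_1) = 102
Natural end conditions: σ_0 = σ_3 = 0.
Solving: σ_0 = 0, σ_1 = -18, σ_2 = 30, σ_3 = 0.
On [1, 2], s'(t) = b_2 + 2c_2·(t - 1) + 3d_2·(t - 1)² with b_2 = Δ_2 - h_2(2σ_2 + σ_3)/6 = 0, c_2 = σ_2/2 = 15, d_2 = (σ_3 - σ_2)/(6h_2) = -5. So s'(2) = 15.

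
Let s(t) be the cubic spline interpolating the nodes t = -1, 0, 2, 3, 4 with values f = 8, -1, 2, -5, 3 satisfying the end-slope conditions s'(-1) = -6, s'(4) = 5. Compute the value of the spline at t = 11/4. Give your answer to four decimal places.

-4.3012

Let σ_i = s''(x_i). Step sizes h_i = 1, 2, 1, 1; slopes of the chords Δ_i = (y_(i+1) - y_i)/h_i = -9, 3/2, -7, 8.
  1·σ_0 + 6·σ_1 + 2·σ_2 = 6(Δ_1 - Δ_0) = 63
  2·σ_1 + 6·σ_2 + 1·σ_3 = 6(Δ_2 - Δ_1) = -51
  1·σ_2 + 4·σ_3 + 1·σ_4 = 6(Δ_3 - Δ_2) = 90
Clamped end conditions give two more equations: 2h_0·σ_0 + h_0·σ_1 = 6(Δ_0 - s'(-1)) = -18 and h_3·σ_3 + 2h_3·σ_4 = 6(s'(4) - Δ_3) = -18.
Hence σ_0 = -1241/64, σ_1 = 665/32, σ_2 = -2707/128, σ_3 = 2197/64, σ_4 = -3349/128.
On [2, 3], s(t) = 2 - 363/64·(t - 2) - 2707/256·(t - 2)² + 2367/256·(t - 2)³.
With (t - 2) = 3/4: s(11/4) = -70471/16384.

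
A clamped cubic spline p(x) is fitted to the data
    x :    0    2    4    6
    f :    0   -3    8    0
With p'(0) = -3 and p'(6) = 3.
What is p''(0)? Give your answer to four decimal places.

-2.4000

With M_i denoting the second derivative at x_i, h_i = 2, 2, 2, and Δ_i = (y_(i+1) − y_i)/h_i = -3/2, 11/2, -4:
  2·M_0 + 8·M_1 + 2·M_2 = 6(Δ_1 - Δ_0) = 42
  2·M_1 + 8·M_2 + 2·M_3 = 6(Δ_2 - Δ_1) = -57
Clamped end conditions give two more equations: 2h_0·M_0 + h_0·M_1 = 6(Δ_0 - p'(0)) = 9 and h_2·M_2 + 2h_2·M_3 = 6(p'(6) - Δ_2) = 42.
Solving the tridiagonal system: M_0 = -12/5, M_1 = 93/10, M_2 = -69/5, M_3 = 87/5.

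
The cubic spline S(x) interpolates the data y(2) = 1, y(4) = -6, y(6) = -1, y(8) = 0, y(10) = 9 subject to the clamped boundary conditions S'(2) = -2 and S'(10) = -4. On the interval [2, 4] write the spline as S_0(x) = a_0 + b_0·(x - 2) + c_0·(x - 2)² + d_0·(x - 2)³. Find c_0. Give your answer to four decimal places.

-2.9643

With M_i denoting the second derivative at x_i, h_i = 2, 2, 2, 2, and Δ_i = (y_(i+1) − y_i)/h_i = -7/2, 5/2, 1/2, 9/2:
  2·M_0 + 8·M_1 + 2·M_2 = 6(Δ_1 - Δ_0) = 36
  2·M_1 + 8·M_2 + 2·M_3 = 6(Δ_2 - Δ_1) = -12
  2·M_2 + 8·M_3 + 2·M_4 = 6(Δ_3 - Δ_2) = 24
Clamped end conditions give two more equations: 2h_0·M_0 + h_0·M_1 = 6(Δ_0 - S'(2)) = -9 and h_3·M_3 + 2h_3·M_4 = 6(S'(10) - Δ_3) = -51.
Solving: M_0 = -83/14, M_1 = 103/14, M_2 = -11/2, M_3 = 121/14, M_4 = -239/14.
On [2, 4], with S_0(x) = a_0 + b_0·(x - 2) + c_0·(x - 2)² + d_0·(x - 2)³: c_0 = M_0/2 = -83/28, d_0 = (M_1 - M_0)/(6h_0) = 31/28, b_0 = Δ_0 - h_0(2M_0 + M_1)/6 = -2.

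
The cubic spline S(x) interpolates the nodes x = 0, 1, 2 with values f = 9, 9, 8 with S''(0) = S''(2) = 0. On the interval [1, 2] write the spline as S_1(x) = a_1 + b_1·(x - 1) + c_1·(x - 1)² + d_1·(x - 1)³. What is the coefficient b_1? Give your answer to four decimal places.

-0.5000

Write σ_i for S''(x_i). With h_i = 1, 1 and divided differences Δ_i = 0, -1, the continuity of S' gives the tridiagonal system
  1·σ_0 + 4·σ_1 + 1·σ_2 = 6(Δ_1 - Δ_0) = -6
Natural end conditions: σ_0 = σ_2 = 0.
Solving the tridiagonal system: σ_0 = 0, σ_1 = -3/2, σ_2 = 0.
On [1, 2], with S_1(x) = a_1 + b_1·(x - 1) + c_1·(x - 1)² + d_1·(x - 1)³: c_1 = σ_1/2 = -3/4, d_1 = (σ_2 - σ_1)/(6h_1) = 1/4, b_1 = Δ_1 - h_1(2σ_1 + σ_2)/6 = -1/2.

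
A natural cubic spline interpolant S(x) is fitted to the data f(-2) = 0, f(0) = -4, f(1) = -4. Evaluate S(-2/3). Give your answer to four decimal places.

With M_i denoting the second derivative at x_i, h_i = 2, 1, and Δ_i = (y_(i+1) − y_i)/h_i = -2, 0:
  2·M_0 + 6·M_1 + 1·M_2 = 6(Δ_1 - Δ_0) = 12
Natural end conditions: M_0 = M_2 = 0.
Solving: M_0 = 0, M_1 = 2, M_2 = 0.
On [-2, 0], S(x) = 0 - 8/3·(x + 2) + 0·(x + 2)² + 1/6·(x + 2)³.
With (x + 2) = 4/3: S(-2/3) = -256/81.

-3.1605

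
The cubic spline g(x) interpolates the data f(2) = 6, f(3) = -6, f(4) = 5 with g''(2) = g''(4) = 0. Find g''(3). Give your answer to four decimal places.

Let m_i = g''(x_i). Step sizes h_i = 1, 1; slopes of the chords Δ_i = (y_(i+1) - y_i)/h_i = -12, 11.
  1·m_0 + 4·m_1 + 1·m_2 = 6(Δ_1 - Δ_0) = 138
Natural end conditions: m_0 = m_2 = 0.
Solving the tridiagonal system: m_0 = 0, m_1 = 69/2, m_2 = 0.

34.5000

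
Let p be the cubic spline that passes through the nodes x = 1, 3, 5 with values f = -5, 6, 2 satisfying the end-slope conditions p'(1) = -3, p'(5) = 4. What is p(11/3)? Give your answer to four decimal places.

5.0741

Write m_i for p''(x_i). With h_i = 2, 2 and divided differences Δ_i = 11/2, -2, the continuity of p' gives the tridiagonal system
  2·m_0 + 8·m_1 + 2·m_2 = 6(Δ_1 - Δ_0) = -45
Clamped end conditions give two more equations: 2h_0·m_0 + h_0·m_1 = 6(Δ_0 - p'(1)) = 51 and h_1·m_1 + 2h_1·m_2 = 6(p'(5) - Δ_1) = 36.
Forward elimination and back-substitution give m_0 = 161/8, m_1 = -59/4, m_2 = 131/8.
On [3, 5], p(x) = 6 + 19/8·(x - 3) - 59/8·(x - 3)² + 83/32·(x - 3)³.
With (x - 3) = 2/3: p(11/3) = 137/27.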